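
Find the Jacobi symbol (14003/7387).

-1

(14003/7387)
  = (6616/7387)    [14003 ≡ 6616 mod 7387]
  = -(827/7387)    [7387 ≡ 3 mod 8 ⇒ (2/7387)^3 = -1]
  = (7387/827)    [QR: both ≡ 3 mod 4, sign flips]
  = (771/827)    [7387 ≡ 771 mod 827]
  = -(827/771)    [QR: both ≡ 3 mod 4, sign flips]
  = -(56/771)    [827 ≡ 56 mod 771]
  = (7/771)    [771 ≡ 3 mod 8 ⇒ (2/771)^3 = -1]
  = -(771/7)    [QR: both ≡ 3 mod 4, sign flips]
  = -(1/7)    [771 ≡ 1 mod 7]
  = -1    [(1/7) = 1]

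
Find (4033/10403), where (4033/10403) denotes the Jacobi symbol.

(4033/10403)
  = (10403/4033)    [QR: 4033 ≡ 1 mod 4, sign kept]
  = (2337/4033)    [10403 ≡ 2337 mod 4033]
  = (4033/2337)    [QR: 2337 ≡ 1 mod 4, sign kept]
  = (1696/2337)    [4033 ≡ 1696 mod 2337]
  = (53/2337)    [2337 ≡ 1 mod 8 ⇒ (2/2337)^5 = +1]
  = (2337/53)    [QR: 53 ≡ 1 mod 4, sign kept]
  = (5/53)    [2337 ≡ 5 mod 53]
  = (53/5)    [QR: 5 ≡ 1 mod 4, sign kept]
  = (3/5)    [53 ≡ 3 mod 5]
  = (5/3)    [QR: 5 ≡ 1 mod 4, sign kept]
  = (2/3)    [5 ≡ 2 mod 3]
  = -(1/3)    [3 ≡ 3 mod 8 ⇒ (2/3) = -1]
  = -1    [(1/3) = 1]

-1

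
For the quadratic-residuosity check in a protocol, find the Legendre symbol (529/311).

1

(529/311)
  = (218/311)    [529 ≡ 218 mod 311]
  = (109/311)    [311 ≡ 7 mod 8 ⇒ (2/311) = +1]
  = (311/109)    [QR: 109 ≡ 1 mod 4, sign kept]
  = (93/109)    [311 ≡ 93 mod 109]
  = (109/93)    [QR: 93 ≡ 1 mod 4, sign kept]
  = (16/93)    [109 ≡ 16 mod 93]
  = (1/93)    [93 ≡ 5 mod 8 ⇒ (2/93)^4 = +1]
  = 1    [(1/93) = 1]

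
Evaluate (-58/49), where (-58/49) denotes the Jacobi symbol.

(-58/49)
  = (58/49)    [49 ≡ 1 mod 4 ⇒ (-1/49) = +1]
  = (9/49)    [58 ≡ 9 mod 49]
  = (49/9)    [QR: 9 ≡ 1 mod 4, sign kept]
  = (4/9)    [49 ≡ 4 mod 9]
  = (1/9)    [9 ≡ 1 mod 8 ⇒ (2/9)^2 = +1]
  = 1    [(1/9) = 1]

1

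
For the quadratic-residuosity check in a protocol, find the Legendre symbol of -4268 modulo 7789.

(-4268 / 7789)
  = (3521 / 7789)    [-4268 ≡ 3521 mod 7789]
  = (7789 / 3521)    [QR: 3521 ≡ 1 mod 4, sign kept]
  = (747 / 3521)    [7789 ≡ 747 mod 3521]
  = (3521 / 747)    [QR: 3521 ≡ 1 mod 4, sign kept]
  = (533 / 747)    [3521 ≡ 533 mod 747]
  = (747 / 533)    [QR: 533 ≡ 1 mod 4, sign kept]
  = (214 / 533)    [747 ≡ 214 mod 533]
  = -(107 / 533)    [533 ≡ 5 mod 8 ⇒ (2 / 533) = -1]
  = -(533 / 107)    [QR: 533 ≡ 1 mod 4, sign kept]
  = -(105 / 107)    [533 ≡ 105 mod 107]
  = -(107 / 105)    [QR: 105 ≡ 1 mod 4, sign kept]
  = -(2 / 105)    [107 ≡ 2 mod 105]
  = -(1 / 105)    [105 ≡ 1 mod 8 ⇒ (2 / 105) = +1]
  = -1    [(1 / 105) = 1]

-1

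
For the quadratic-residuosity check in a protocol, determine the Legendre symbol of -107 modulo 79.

Pull out -1: (-107/79) = (-1/79)·(107/79). Since 79 ≡ 3 (mod 4), (-1/79) = -1. Now have -(107/79).
Reduce the numerator: 107 ≡ 28 (mod 79), so (107/79) = (28/79).
Factor out 2: 28 = 2^2·7. Since 79 ≡ 7 (mod 8), (2/79) = +1, and (2/79)^2 = +1. Now have -(7/79).
Both 7 ≡ 3 and 79 ≡ 3 (mod 4), so reciprocity gives (7/79) = -(79/7). Reduce: 79 ≡ 2 (mod 7). Now have (2/7).
Factor out 2: 2 = 2. Since 7 ≡ 7 (mod 8), (2/7) = +1. Now have (1/7).
(1/7) = 1. Collecting the sign factors: 1.

1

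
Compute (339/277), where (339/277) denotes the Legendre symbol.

1

Reduce the numerator: 339 ≡ 62 (mod 277), so (339/277) = (62/277).
Factor out 2: 62 = 2·31. Since 277 ≡ 5 (mod 8), (2/277) = -1. Now have -(31/277).
277 ≡ 1 (mod 4), so quadratic reciprocity gives (31/277) = (277/31). Reduce: 277 ≡ 29 (mod 31). Now have -(29/31).
29 ≡ 1 (mod 4), so quadratic reciprocity gives (29/31) = (31/29). Reduce: 31 ≡ 2 (mod 29). Now have -(2/29).
Factor out 2: 2 = 2. Since 29 ≡ 5 (mod 8), (2/29) = -1. Now have (1/29).
(1/29) = 1. Collecting the sign factors: 1.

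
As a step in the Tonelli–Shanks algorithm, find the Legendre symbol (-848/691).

1

Pull out -1: (-848/691) = (-1/691)·(848/691). Since 691 ≡ 3 (mod 4), (-1/691) = -1. Now have -(848/691).
Reduce the numerator: 848 ≡ 157 (mod 691), so (848/691) = (157/691).
157 ≡ 1 (mod 4), so quadratic reciprocity gives (157/691) = (691/157). Reduce: 691 ≡ 63 (mod 157). Now have -(63/157).
157 ≡ 1 (mod 4), so quadratic reciprocity gives (63/157) = (157/63). Reduce: 157 ≡ 31 (mod 63). Now have -(31/63).
Both 31 ≡ 3 and 63 ≡ 3 (mod 4), so reciprocity gives (31/63) = -(63/31). Reduce: 63 ≡ 1 (mod 31). Now have (1/31).
(1/31) = 1. Collecting the sign factors: 1.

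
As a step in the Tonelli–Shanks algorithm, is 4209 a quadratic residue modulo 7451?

yes

(4209/7451)
  = (7451/4209)    [QR: 4209 ≡ 1 mod 4, sign kept]
  = (3242/4209)    [7451 ≡ 3242 mod 4209]
  = (1621/4209)    [4209 ≡ 1 mod 8 ⇒ (2/4209) = +1]
  = (4209/1621)    [QR: 1621 ≡ 1 mod 4, sign kept]
  = (967/1621)    [4209 ≡ 967 mod 1621]
  = (1621/967)    [QR: 1621 ≡ 1 mod 4, sign kept]
  = (654/967)    [1621 ≡ 654 mod 967]
  = (327/967)    [967 ≡ 7 mod 8 ⇒ (2/967) = +1]
  = -(967/327)    [QR: both ≡ 3 mod 4, sign flips]
  = -(313/327)    [967 ≡ 313 mod 327]
  = -(327/313)    [QR: 313 ≡ 1 mod 4, sign kept]
  = -(14/313)    [327 ≡ 14 mod 313]
  = -(7/313)    [313 ≡ 1 mod 8 ⇒ (2/313) = +1]
  = -(313/7)    [QR: 313 ≡ 1 mod 4, sign kept]
  = -(5/7)    [313 ≡ 5 mod 7]
  = -(7/5)    [QR: 5 ≡ 1 mod 4, sign kept]
  = -(2/5)    [7 ≡ 2 mod 5]
  = (1/5)    [5 ≡ 5 mod 8 ⇒ (2/5) = -1]
  = 1    [(1/5) = 1]
(4209/7451) = 1, and 7451 is prime, so 4209 is a quadratic residue mod 7451.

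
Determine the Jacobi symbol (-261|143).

1

(-261|143)
  = (25|143)    [-261 ≡ 25 mod 143]
  = (143|25)    [QR: 25 ≡ 1 mod 4, sign kept]
  = (18|25)    [143 ≡ 18 mod 25]
  = (9|25)    [25 ≡ 1 mod 8 ⇒ (2|25) = +1]
  = (25|9)    [QR: 9 ≡ 1 mod 4, sign kept]
  = (7|9)    [25 ≡ 7 mod 9]
  = (9|7)    [QR: 9 ≡ 1 mod 4, sign kept]
  = (2|7)    [9 ≡ 2 mod 7]
  = (1|7)    [7 ≡ 7 mod 8 ⇒ (2|7) = +1]
  = 1    [(1|7) = 1]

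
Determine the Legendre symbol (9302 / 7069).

1

Reduce the numerator: 9302 ≡ 2233 (mod 7069), so (9302 / 7069) = (2233 / 7069).
2233 ≡ 1 (mod 4), so quadratic reciprocity gives (2233 / 7069) = (7069 / 2233). Reduce: 7069 ≡ 370 (mod 2233). Now have (370 / 2233).
Factor out 2: 370 = 2·185. Since 2233 ≡ 1 (mod 8), (2 / 2233) = +1. Now have (185 / 2233).
185 ≡ 1 (mod 4), so quadratic reciprocity gives (185 / 2233) = (2233 / 185). Reduce: 2233 ≡ 13 (mod 185). Now have (13 / 185).
13 ≡ 1 (mod 4), so quadratic reciprocity gives (13 / 185) = (185 / 13). Reduce: 185 ≡ 3 (mod 13). Now have (3 / 13).
13 ≡ 1 (mod 4), so quadratic reciprocity gives (3 / 13) = (13 / 3). Reduce: 13 ≡ 1 (mod 3). Now have (1 / 3).
(1 / 3) = 1. Collecting the sign factors: 1.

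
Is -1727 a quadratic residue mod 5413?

Reduce the numerator: -1727 ≡ 3686 (mod 5413), so (-1727|5413) = (3686|5413).
Factor out 2: 3686 = 2·1843. Since 5413 ≡ 5 (mod 8), (2|5413) = -1. Now have -(1843|5413).
5413 ≡ 1 (mod 4), so quadratic reciprocity gives (1843|5413) = (5413|1843). Reduce: 5413 ≡ 1727 (mod 1843). Now have -(1727|1843).
Both 1727 ≡ 3 and 1843 ≡ 3 (mod 4), so reciprocity gives (1727|1843) = -(1843|1727). Reduce: 1843 ≡ 116 (mod 1727). Now have (116|1727).
Factor out 2: 116 = 2^2·29. Since 1727 ≡ 7 (mod 8), (2|1727) = +1, and (2|1727)^2 = +1. Now have (29|1727).
29 ≡ 1 (mod 4), so quadratic reciprocity gives (29|1727) = (1727|29). Reduce: 1727 ≡ 16 (mod 29). Now have (16|29).
Factor out 2: 16 = 2^4. Since 29 ≡ 5 (mod 8), (2|29) = -1, and (2|29)^4 = +1. Now have (1|29).
(1|29) = 1. Collecting the sign factors: 1.
The Legendre symbol is 1, so x^2 ≡ -1727 (mod 5413) has solution.

yes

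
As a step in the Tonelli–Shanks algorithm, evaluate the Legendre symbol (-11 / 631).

Pull out -1: (-11 / 631) = (-1 / 631)·(11 / 631). Since 631 ≡ 3 (mod 4), (-1 / 631) = -1. Now have -(11 / 631).
Both 11 ≡ 3 and 631 ≡ 3 (mod 4), so reciprocity gives (11 / 631) = -(631 / 11). Reduce: 631 ≡ 4 (mod 11). Now have (4 / 11).
Factor out 2: 4 = 2^2. Since 11 ≡ 3 (mod 8), (2 / 11) = -1, and (2 / 11)^2 = +1. Now have (1 / 11).
(1 / 11) = 1. Collecting the sign factors: 1.

1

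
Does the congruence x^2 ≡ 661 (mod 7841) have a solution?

661 ≡ 1 (mod 4), so quadratic reciprocity gives (661/7841) = (7841/661). Reduce: 7841 ≡ 570 (mod 661). Now have (570/661).
Factor out 2: 570 = 2·285. Since 661 ≡ 5 (mod 8), (2/661) = -1. Now have -(285/661).
285 ≡ 1 (mod 4), so quadratic reciprocity gives (285/661) = (661/285). Reduce: 661 ≡ 91 (mod 285). Now have -(91/285).
285 ≡ 1 (mod 4), so quadratic reciprocity gives (91/285) = (285/91). Reduce: 285 ≡ 12 (mod 91). Now have -(12/91).
Factor out 2: 12 = 2^2·3. Since 91 ≡ 3 (mod 8), (2/91) = -1, and (2/91)^2 = +1. Now have -(3/91).
Both 3 ≡ 3 and 91 ≡ 3 (mod 4), so reciprocity gives (3/91) = -(91/3). Reduce: 91 ≡ 1 (mod 3). Now have (1/3).
(1/3) = 1. Collecting the sign factors: 1.
(661/7841) = 1, and 7841 is prime, so 661 is a quadratic residue mod 7841.

yes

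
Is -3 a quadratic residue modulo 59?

no

Reduce the numerator: -3 ≡ 56 (mod 59), so (-3/59) = (56/59).
Factor out 2: 56 = 2^3·7. Since 59 ≡ 3 (mod 8), (2/59) = -1, and (2/59)^3 = -1. Now have -(7/59).
Both 7 ≡ 3 and 59 ≡ 3 (mod 4), so reciprocity gives (7/59) = -(59/7). Reduce: 59 ≡ 3 (mod 7). Now have (3/7).
Both 3 ≡ 3 and 7 ≡ 3 (mod 4), so reciprocity gives (3/7) = -(7/3). Reduce: 7 ≡ 1 (mod 3). Now have -(1/3).
(1/3) = 1. Collecting the sign factors: -1.
(-3/59) = -1, and 59 is prime, so -3 is not a quadratic residue mod 59.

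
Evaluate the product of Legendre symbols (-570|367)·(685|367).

-1

By multiplicativity, (-570·685|367) = (-570|367)·(685|367).
First factor (-570|367):
Reduce the numerator: -570 ≡ 164 (mod 367), so (-570|367) = (164|367).
Factor out 2: 164 = 2^2·41. Since 367 ≡ 7 (mod 8), (2|367) = +1, and (2|367)^2 = +1. Now have (41|367).
41 ≡ 1 (mod 4), so quadratic reciprocity gives (41|367) = (367|41). Reduce: 367 ≡ 39 (mod 41). Now have (39|41).
41 ≡ 1 (mod 4), so quadratic reciprocity gives (39|41) = (41|39). Reduce: 41 ≡ 2 (mod 39). Now have (2|39).
Factor out 2: 2 = 2. Since 39 ≡ 7 (mod 8), (2|39) = +1. Now have (1|39).
(1|39) = 1. Collecting the sign factors: 1.
Second factor (685|367):
Reduce the numerator: 685 ≡ 318 (mod 367), so (685|367) = (318|367).
Factor out 2: 318 = 2·159. Since 367 ≡ 7 (mod 8), (2|367) = +1. Now have (159|367).
Both 159 ≡ 3 and 367 ≡ 3 (mod 4), so reciprocity gives (159|367) = -(367|159). Reduce: 367 ≡ 49 (mod 159). Now have -(49|159).
49 ≡ 1 (mod 4), so quadratic reciprocity gives (49|159) = (159|49). Reduce: 159 ≡ 12 (mod 49). Now have -(12|49).
Factor out 2: 12 = 2^2·3. Since 49 ≡ 1 (mod 8), (2|49) = +1, and (2|49)^2 = +1. Now have -(3|49).
49 ≡ 1 (mod 4), so quadratic reciprocity gives (3|49) = (49|3). Reduce: 49 ≡ 1 (mod 3). Now have -(1|3).
(1|3) = 1. Collecting the sign factors: -1.
Product: (1)·(-1) = -1.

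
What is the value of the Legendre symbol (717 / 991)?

-1

(717 / 991)
  = (991 / 717)    [QR: 717 ≡ 1 mod 4, sign kept]
  = (274 / 717)    [991 ≡ 274 mod 717]
  = -(137 / 717)    [717 ≡ 5 mod 8 ⇒ (2 / 717) = -1]
  = -(717 / 137)    [QR: 137 ≡ 1 mod 4, sign kept]
  = -(32 / 137)    [717 ≡ 32 mod 137]
  = -(1 / 137)    [137 ≡ 1 mod 8 ⇒ (2 / 137)^5 = +1]
  = -1    [(1 / 137) = 1]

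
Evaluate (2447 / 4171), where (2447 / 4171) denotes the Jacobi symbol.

Both 2447 ≡ 3 and 4171 ≡ 3 (mod 4), so reciprocity gives (2447 / 4171) = -(4171 / 2447). Reduce: 4171 ≡ 1724 (mod 2447). Now have -(1724 / 2447).
Factor out 2: 1724 = 2^2·431. Since 2447 ≡ 7 (mod 8), (2 / 2447) = +1, and (2 / 2447)^2 = +1. Now have -(431 / 2447).
Both 431 ≡ 3 and 2447 ≡ 3 (mod 4), so reciprocity gives (431 / 2447) = -(2447 / 431). Reduce: 2447 ≡ 292 (mod 431). Now have (292 / 431).
Factor out 2: 292 = 2^2·73. Since 431 ≡ 7 (mod 8), (2 / 431) = +1, and (2 / 431)^2 = +1. Now have (73 / 431).
73 ≡ 1 (mod 4), so quadratic reciprocity gives (73 / 431) = (431 / 73). Reduce: 431 ≡ 66 (mod 73). Now have (66 / 73).
Factor out 2: 66 = 2·33. Since 73 ≡ 1 (mod 8), (2 / 73) = +1. Now have (33 / 73).
33 ≡ 1 (mod 4), so quadratic reciprocity gives (33 / 73) = (73 / 33). Reduce: 73 ≡ 7 (mod 33). Now have (7 / 33).
33 ≡ 1 (mod 4), so quadratic reciprocity gives (7 / 33) = (33 / 7). Reduce: 33 ≡ 5 (mod 7). Now have (5 / 7).
5 ≡ 1 (mod 4), so quadratic reciprocity gives (5 / 7) = (7 / 5). Reduce: 7 ≡ 2 (mod 5). Now have (2 / 5).
Factor out 2: 2 = 2. Since 5 ≡ 5 (mod 8), (2 / 5) = -1. Now have -(1 / 5).
(1 / 5) = 1. Collecting the sign factors: -1.

-1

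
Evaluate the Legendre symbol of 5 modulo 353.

5 ≡ 1 (mod 4), so quadratic reciprocity gives (5 / 353) = (353 / 5). Reduce: 353 ≡ 3 (mod 5). Now have (3 / 5).
5 ≡ 1 (mod 4), so quadratic reciprocity gives (3 / 5) = (5 / 3). Reduce: 5 ≡ 2 (mod 3). Now have (2 / 3).
Factor out 2: 2 = 2. Since 3 ≡ 3 (mod 8), (2 / 3) = -1. Now have -(1 / 3).
(1 / 3) = 1. Collecting the sign factors: -1.

-1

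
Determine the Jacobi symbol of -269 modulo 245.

1

Reduce the numerator: -269 ≡ 221 (mod 245), so (-269/245) = (221/245).
221 ≡ 1 (mod 4), so quadratic reciprocity gives (221/245) = (245/221). Reduce: 245 ≡ 24 (mod 221). Now have (24/221).
Factor out 2: 24 = 2^3·3. Since 221 ≡ 5 (mod 8), (2/221) = -1, and (2/221)^3 = -1. Now have -(3/221).
221 ≡ 1 (mod 4), so quadratic reciprocity gives (3/221) = (221/3). Reduce: 221 ≡ 2 (mod 3). Now have -(2/3).
Factor out 2: 2 = 2. Since 3 ≡ 3 (mod 8), (2/3) = -1. Now have (1/3).
(1/3) = 1. Collecting the sign factors: 1.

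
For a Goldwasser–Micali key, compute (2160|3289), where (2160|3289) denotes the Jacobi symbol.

Factor out 2: 2160 = 2^4·135. Since 3289 ≡ 1 (mod 8), (2|3289) = +1, and (2|3289)^4 = +1. Now have (135|3289).
3289 ≡ 1 (mod 4), so quadratic reciprocity gives (135|3289) = (3289|135). Reduce: 3289 ≡ 49 (mod 135). Now have (49|135).
49 ≡ 1 (mod 4), so quadratic reciprocity gives (49|135) = (135|49). Reduce: 135 ≡ 37 (mod 49). Now have (37|49).
37 ≡ 1 (mod 4), so quadratic reciprocity gives (37|49) = (49|37). Reduce: 49 ≡ 12 (mod 37). Now have (12|37).
Factor out 2: 12 = 2^2·3. Since 37 ≡ 5 (mod 8), (2|37) = -1, and (2|37)^2 = +1. Now have (3|37).
37 ≡ 1 (mod 4), so quadratic reciprocity gives (3|37) = (37|3). Reduce: 37 ≡ 1 (mod 3). Now have (1|3).
(1|3) = 1. Collecting the sign factors: 1.

1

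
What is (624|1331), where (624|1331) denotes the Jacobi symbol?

(624|1331)
  = (39|1331)    [1331 ≡ 3 mod 8 ⇒ (2|1331)^4 = +1]
  = -(1331|39)    [QR: both ≡ 3 mod 4, sign flips]
  = -(5|39)    [1331 ≡ 5 mod 39]
  = -(39|5)    [QR: 5 ≡ 1 mod 4, sign kept]
  = -(4|5)    [39 ≡ 4 mod 5]
  = -(1|5)    [5 ≡ 5 mod 8 ⇒ (2|5)^2 = +1]
  = -1    [(1|5) = 1]

-1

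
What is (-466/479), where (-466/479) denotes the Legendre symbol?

-1

Reduce the numerator: -466 ≡ 13 (mod 479), so (-466/479) = (13/479).
13 ≡ 1 (mod 4), so quadratic reciprocity gives (13/479) = (479/13). Reduce: 479 ≡ 11 (mod 13). Now have (11/13).
13 ≡ 1 (mod 4), so quadratic reciprocity gives (11/13) = (13/11). Reduce: 13 ≡ 2 (mod 11). Now have (2/11).
Factor out 2: 2 = 2. Since 11 ≡ 3 (mod 8), (2/11) = -1. Now have -(1/11).
(1/11) = 1. Collecting the sign factors: -1.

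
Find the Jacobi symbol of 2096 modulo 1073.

1

Reduce the numerator: 2096 ≡ 1023 (mod 1073), so (2096/1073) = (1023/1073).
1073 ≡ 1 (mod 4), so quadratic reciprocity gives (1023/1073) = (1073/1023). Reduce: 1073 ≡ 50 (mod 1023). Now have (50/1023).
Factor out 2: 50 = 2·25. Since 1023 ≡ 7 (mod 8), (2/1023) = +1. Now have (25/1023).
25 ≡ 1 (mod 4), so quadratic reciprocity gives (25/1023) = (1023/25). Reduce: 1023 ≡ 23 (mod 25). Now have (23/25).
25 ≡ 1 (mod 4), so quadratic reciprocity gives (23/25) = (25/23). Reduce: 25 ≡ 2 (mod 23). Now have (2/23).
Factor out 2: 2 = 2. Since 23 ≡ 7 (mod 8), (2/23) = +1. Now have (1/23).
(1/23) = 1. Collecting the sign factors: 1.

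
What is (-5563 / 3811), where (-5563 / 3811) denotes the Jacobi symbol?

1

Pull out -1: (-5563 / 3811) = (-1 / 3811)·(5563 / 3811). Since 3811 ≡ 3 (mod 4), (-1 / 3811) = -1. Now have -(5563 / 3811).
Reduce the numerator: 5563 ≡ 1752 (mod 3811), so (5563 / 3811) = (1752 / 3811).
Factor out 2: 1752 = 2^3·219. Since 3811 ≡ 3 (mod 8), (2 / 3811) = -1, and (2 / 3811)^3 = -1. Now have (219 / 3811).
Both 219 ≡ 3 and 3811 ≡ 3 (mod 4), so reciprocity gives (219 / 3811) = -(3811 / 219). Reduce: 3811 ≡ 88 (mod 219). Now have -(88 / 219).
Factor out 2: 88 = 2^3·11. Since 219 ≡ 3 (mod 8), (2 / 219) = -1, and (2 / 219)^3 = -1. Now have (11 / 219).
Both 11 ≡ 3 and 219 ≡ 3 (mod 4), so reciprocity gives (11 / 219) = -(219 / 11). Reduce: 219 ≡ 10 (mod 11). Now have -(10 / 11).
Factor out 2: 10 = 2·5. Since 11 ≡ 3 (mod 8), (2 / 11) = -1. Now have (5 / 11).
5 ≡ 1 (mod 4), so quadratic reciprocity gives (5 / 11) = (11 / 5). Reduce: 11 ≡ 1 (mod 5). Now have (1 / 5).
(1 / 5) = 1. Collecting the sign factors: 1.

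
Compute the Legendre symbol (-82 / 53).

1

Pull out -1: (-82 / 53) = (-1 / 53)·(82 / 53). Since 53 ≡ 1 (mod 4), (-1 / 53) = +1. Now have (82 / 53).
Reduce the numerator: 82 ≡ 29 (mod 53), so (82 / 53) = (29 / 53).
29 ≡ 1 (mod 4), so quadratic reciprocity gives (29 / 53) = (53 / 29). Reduce: 53 ≡ 24 (mod 29). Now have (24 / 29).
Factor out 2: 24 = 2^3·3. Since 29 ≡ 5 (mod 8), (2 / 29) = -1, and (2 / 29)^3 = -1. Now have -(3 / 29).
29 ≡ 1 (mod 4), so quadratic reciprocity gives (3 / 29) = (29 / 3). Reduce: 29 ≡ 2 (mod 3). Now have -(2 / 3).
Factor out 2: 2 = 2. Since 3 ≡ 3 (mod 8), (2 / 3) = -1. Now have (1 / 3).
(1 / 3) = 1. Collecting the sign factors: 1.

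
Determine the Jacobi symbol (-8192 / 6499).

1

(-8192 / 6499)
  = (4806 / 6499)    [-8192 ≡ 4806 mod 6499]
  = -(2403 / 6499)    [6499 ≡ 3 mod 8 ⇒ (2 / 6499) = -1]
  = (6499 / 2403)    [QR: both ≡ 3 mod 4, sign flips]
  = (1693 / 2403)    [6499 ≡ 1693 mod 2403]
  = (2403 / 1693)    [QR: 1693 ≡ 1 mod 4, sign kept]
  = (710 / 1693)    [2403 ≡ 710 mod 1693]
  = -(355 / 1693)    [1693 ≡ 5 mod 8 ⇒ (2 / 1693) = -1]
  = -(1693 / 355)    [QR: 1693 ≡ 1 mod 4, sign kept]
  = -(273 / 355)    [1693 ≡ 273 mod 355]
  = -(355 / 273)    [QR: 273 ≡ 1 mod 4, sign kept]
  = -(82 / 273)    [355 ≡ 82 mod 273]
  = -(41 / 273)    [273 ≡ 1 mod 8 ⇒ (2 / 273) = +1]
  = -(273 / 41)    [QR: 41 ≡ 1 mod 4, sign kept]
  = -(27 / 41)    [273 ≡ 27 mod 41]
  = -(41 / 27)    [QR: 41 ≡ 1 mod 4, sign kept]
  = -(14 / 27)    [41 ≡ 14 mod 27]
  = (7 / 27)    [27 ≡ 3 mod 8 ⇒ (2 / 27) = -1]
  = -(27 / 7)    [QR: both ≡ 3 mod 4, sign flips]
  = -(6 / 7)    [27 ≡ 6 mod 7]
  = -(3 / 7)    [7 ≡ 7 mod 8 ⇒ (2 / 7) = +1]
  = (7 / 3)    [QR: both ≡ 3 mod 4, sign flips]
  = (1 / 3)    [7 ≡ 1 mod 3]
  = 1    [(1 / 3) = 1]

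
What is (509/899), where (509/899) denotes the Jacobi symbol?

-1

(509/899)
  = (899/509)    [QR: 509 ≡ 1 mod 4, sign kept]
  = (390/509)    [899 ≡ 390 mod 509]
  = -(195/509)    [509 ≡ 5 mod 8 ⇒ (2/509) = -1]
  = -(509/195)    [QR: 509 ≡ 1 mod 4, sign kept]
  = -(119/195)    [509 ≡ 119 mod 195]
  = (195/119)    [QR: both ≡ 3 mod 4, sign flips]
  = (76/119)    [195 ≡ 76 mod 119]
  = (19/119)    [119 ≡ 7 mod 8 ⇒ (2/119)^2 = +1]
  = -(119/19)    [QR: both ≡ 3 mod 4, sign flips]
  = -(5/19)    [119 ≡ 5 mod 19]
  = -(19/5)    [QR: 5 ≡ 1 mod 4, sign kept]
  = -(4/5)    [19 ≡ 4 mod 5]
  = -(1/5)    [5 ≡ 5 mod 8 ⇒ (2/5)^2 = +1]
  = -1    [(1/5) = 1]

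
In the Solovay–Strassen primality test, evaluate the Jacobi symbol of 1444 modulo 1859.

Factor out 2: 1444 = 2^2·361. Since 1859 ≡ 3 (mod 8), (2 / 1859) = -1, and (2 / 1859)^2 = +1. Now have (361 / 1859).
361 ≡ 1 (mod 4), so quadratic reciprocity gives (361 / 1859) = (1859 / 361). Reduce: 1859 ≡ 54 (mod 361). Now have (54 / 361).
Factor out 2: 54 = 2·27. Since 361 ≡ 1 (mod 8), (2 / 361) = +1. Now have (27 / 361).
361 ≡ 1 (mod 4), so quadratic reciprocity gives (27 / 361) = (361 / 27). Reduce: 361 ≡ 10 (mod 27). Now have (10 / 27).
Factor out 2: 10 = 2·5. Since 27 ≡ 3 (mod 8), (2 / 27) = -1. Now have -(5 / 27).
5 ≡ 1 (mod 4), so quadratic reciprocity gives (5 / 27) = (27 / 5). Reduce: 27 ≡ 2 (mod 5). Now have -(2 / 5).
Factor out 2: 2 = 2. Since 5 ≡ 5 (mod 8), (2 / 5) = -1. Now have (1 / 5).
(1 / 5) = 1. Collecting the sign factors: 1.

1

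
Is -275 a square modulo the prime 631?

yes

(-275/631)
  = (356/631)    [-275 ≡ 356 mod 631]
  = (89/631)    [631 ≡ 7 mod 8 ⇒ (2/631)^2 = +1]
  = (631/89)    [QR: 89 ≡ 1 mod 4, sign kept]
  = (8/89)    [631 ≡ 8 mod 89]
  = (1/89)    [89 ≡ 1 mod 8 ⇒ (2/89)^3 = +1]
  = 1    [(1/89) = 1]
The Legendre symbol is 1, so x^2 ≡ -275 (mod 631) has solution.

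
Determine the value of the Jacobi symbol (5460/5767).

-1

(5460/5767)
  = (1365/5767)    [5767 ≡ 7 mod 8 ⇒ (2/5767)^2 = +1]
  = (5767/1365)    [QR: 1365 ≡ 1 mod 4, sign kept]
  = (307/1365)    [5767 ≡ 307 mod 1365]
  = (1365/307)    [QR: 1365 ≡ 1 mod 4, sign kept]
  = (137/307)    [1365 ≡ 137 mod 307]
  = (307/137)    [QR: 137 ≡ 1 mod 4, sign kept]
  = (33/137)    [307 ≡ 33 mod 137]
  = (137/33)    [QR: 33 ≡ 1 mod 4, sign kept]
  = (5/33)    [137 ≡ 5 mod 33]
  = (33/5)    [QR: 5 ≡ 1 mod 4, sign kept]
  = (3/5)    [33 ≡ 3 mod 5]
  = (5/3)    [QR: 5 ≡ 1 mod 4, sign kept]
  = (2/3)    [5 ≡ 2 mod 3]
  = -(1/3)    [3 ≡ 3 mod 8 ⇒ (2/3) = -1]
  = -1    [(1/3) = 1]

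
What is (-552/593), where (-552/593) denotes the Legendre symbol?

-1

(-552/593)
  = (552/593)    [593 ≡ 1 mod 4 ⇒ (-1/593) = +1]
  = (69/593)    [593 ≡ 1 mod 8 ⇒ (2/593)^3 = +1]
  = (593/69)    [QR: 69 ≡ 1 mod 4, sign kept]
  = (41/69)    [593 ≡ 41 mod 69]
  = (69/41)    [QR: 41 ≡ 1 mod 4, sign kept]
  = (28/41)    [69 ≡ 28 mod 41]
  = (7/41)    [41 ≡ 1 mod 8 ⇒ (2/41)^2 = +1]
  = (41/7)    [QR: 41 ≡ 1 mod 4, sign kept]
  = (6/7)    [41 ≡ 6 mod 7]
  = (3/7)    [7 ≡ 7 mod 8 ⇒ (2/7) = +1]
  = -(7/3)    [QR: both ≡ 3 mod 4, sign flips]
  = -(1/3)    [7 ≡ 1 mod 3]
  = -1    [(1/3) = 1]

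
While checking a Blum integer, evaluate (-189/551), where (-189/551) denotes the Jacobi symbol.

(-189/551)
  = (362/551)    [-189 ≡ 362 mod 551]
  = (181/551)    [551 ≡ 7 mod 8 ⇒ (2/551) = +1]
  = (551/181)    [QR: 181 ≡ 1 mod 4, sign kept]
  = (8/181)    [551 ≡ 8 mod 181]
  = -(1/181)    [181 ≡ 5 mod 8 ⇒ (2/181)^3 = -1]
  = -1    [(1/181) = 1]

-1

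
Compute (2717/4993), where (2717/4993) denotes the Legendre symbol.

1

(2717/4993)
  = (4993/2717)    [QR: 2717 ≡ 1 mod 4, sign kept]
  = (2276/2717)    [4993 ≡ 2276 mod 2717]
  = (569/2717)    [2717 ≡ 5 mod 8 ⇒ (2/2717)^2 = +1]
  = (2717/569)    [QR: 569 ≡ 1 mod 4, sign kept]
  = (441/569)    [2717 ≡ 441 mod 569]
  = (569/441)    [QR: 441 ≡ 1 mod 4, sign kept]
  = (128/441)    [569 ≡ 128 mod 441]
  = (1/441)    [441 ≡ 1 mod 8 ⇒ (2/441)^7 = +1]
  = 1    [(1/441) = 1]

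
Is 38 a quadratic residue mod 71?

yes

(38/71)
  = (19/71)    [71 ≡ 7 mod 8 ⇒ (2/71) = +1]
  = -(71/19)    [QR: both ≡ 3 mod 4, sign flips]
  = -(14/19)    [71 ≡ 14 mod 19]
  = (7/19)    [19 ≡ 3 mod 8 ⇒ (2/19) = -1]
  = -(19/7)    [QR: both ≡ 3 mod 4, sign flips]
  = -(5/7)    [19 ≡ 5 mod 7]
  = -(7/5)    [QR: 5 ≡ 1 mod 4, sign kept]
  = -(2/5)    [7 ≡ 2 mod 5]
  = (1/5)    [5 ≡ 5 mod 8 ⇒ (2/5) = -1]
  = 1    [(1/5) = 1]
(38/71) = 1, and 71 is prime, so 38 is a quadratic residue mod 71.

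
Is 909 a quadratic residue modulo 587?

Reduce the numerator: 909 ≡ 322 (mod 587), so (909/587) = (322/587).
Factor out 2: 322 = 2·161. Since 587 ≡ 3 (mod 8), (2/587) = -1. Now have -(161/587).
161 ≡ 1 (mod 4), so quadratic reciprocity gives (161/587) = (587/161). Reduce: 587 ≡ 104 (mod 161). Now have -(104/161).
Factor out 2: 104 = 2^3·13. Since 161 ≡ 1 (mod 8), (2/161) = +1, and (2/161)^3 = +1. Now have -(13/161).
13 ≡ 1 (mod 4), so quadratic reciprocity gives (13/161) = (161/13). Reduce: 161 ≡ 5 (mod 13). Now have -(5/13).
5 ≡ 1 (mod 4), so quadratic reciprocity gives (5/13) = (13/5). Reduce: 13 ≡ 3 (mod 5). Now have -(3/5).
5 ≡ 1 (mod 4), so quadratic reciprocity gives (3/5) = (5/3). Reduce: 5 ≡ 2 (mod 3). Now have -(2/3).
Factor out 2: 2 = 2. Since 3 ≡ 3 (mod 8), (2/3) = -1. Now have (1/3).
(1/3) = 1. Collecting the sign factors: 1.
The Legendre symbol is 1, so x^2 ≡ 909 (mod 587) has solution.

yes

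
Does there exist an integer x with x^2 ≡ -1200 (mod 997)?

yes

Reduce the numerator: -1200 ≡ 794 (mod 997), so (-1200/997) = (794/997).
Factor out 2: 794 = 2·397. Since 997 ≡ 5 (mod 8), (2/997) = -1. Now have -(397/997).
397 ≡ 1 (mod 4), so quadratic reciprocity gives (397/997) = (997/397). Reduce: 997 ≡ 203 (mod 397). Now have -(203/397).
397 ≡ 1 (mod 4), so quadratic reciprocity gives (203/397) = (397/203). Reduce: 397 ≡ 194 (mod 203). Now have -(194/203).
Factor out 2: 194 = 2·97. Since 203 ≡ 3 (mod 8), (2/203) = -1. Now have (97/203).
97 ≡ 1 (mod 4), so quadratic reciprocity gives (97/203) = (203/97). Reduce: 203 ≡ 9 (mod 97). Now have (9/97).
9 ≡ 1 (mod 4), so quadratic reciprocity gives (9/97) = (97/9). Reduce: 97 ≡ 7 (mod 9). Now have (7/9).
9 ≡ 1 (mod 4), so quadratic reciprocity gives (7/9) = (9/7). Reduce: 9 ≡ 2 (mod 7). Now have (2/7).
Factor out 2: 2 = 2. Since 7 ≡ 7 (mod 8), (2/7) = +1. Now have (1/7).
(1/7) = 1. Collecting the sign factors: 1.
The Legendre symbol is 1, so x^2 ≡ -1200 (mod 997) has solution.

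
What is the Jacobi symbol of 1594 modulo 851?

(1594/851)
  = (743/851)    [1594 ≡ 743 mod 851]
  = -(851/743)    [QR: both ≡ 3 mod 4, sign flips]
  = -(108/743)    [851 ≡ 108 mod 743]
  = -(27/743)    [743 ≡ 7 mod 8 ⇒ (2/743)^2 = +1]
  = (743/27)    [QR: both ≡ 3 mod 4, sign flips]
  = (14/27)    [743 ≡ 14 mod 27]
  = -(7/27)    [27 ≡ 3 mod 8 ⇒ (2/27) = -1]
  = (27/7)    [QR: both ≡ 3 mod 4, sign flips]
  = (6/7)    [27 ≡ 6 mod 7]
  = (3/7)    [7 ≡ 7 mod 8 ⇒ (2/7) = +1]
  = -(7/3)    [QR: both ≡ 3 mod 4, sign flips]
  = -(1/3)    [7 ≡ 1 mod 3]
  = -1    [(1/3) = 1]

-1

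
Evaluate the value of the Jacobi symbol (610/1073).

(610/1073)
  = (305/1073)    [1073 ≡ 1 mod 8 ⇒ (2/1073) = +1]
  = (1073/305)    [QR: 305 ≡ 1 mod 4, sign kept]
  = (158/305)    [1073 ≡ 158 mod 305]
  = (79/305)    [305 ≡ 1 mod 8 ⇒ (2/305) = +1]
  = (305/79)    [QR: 305 ≡ 1 mod 4, sign kept]
  = (68/79)    [305 ≡ 68 mod 79]
  = (17/79)    [79 ≡ 7 mod 8 ⇒ (2/79)^2 = +1]
  = (79/17)    [QR: 17 ≡ 1 mod 4, sign kept]
  = (11/17)    [79 ≡ 11 mod 17]
  = (17/11)    [QR: 17 ≡ 1 mod 4, sign kept]
  = (6/11)    [17 ≡ 6 mod 11]
  = -(3/11)    [11 ≡ 3 mod 8 ⇒ (2/11) = -1]
  = (11/3)    [QR: both ≡ 3 mod 4, sign flips]
  = (2/3)    [11 ≡ 2 mod 3]
  = -(1/3)    [3 ≡ 3 mod 8 ⇒ (2/3) = -1]
  = -1    [(1/3) = 1]

-1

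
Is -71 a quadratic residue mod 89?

yes

(-71/89)
  = (71/89)    [89 ≡ 1 mod 4 ⇒ (-1/89) = +1]
  = (89/71)    [QR: 89 ≡ 1 mod 4, sign kept]
  = (18/71)    [89 ≡ 18 mod 71]
  = (9/71)    [71 ≡ 7 mod 8 ⇒ (2/71) = +1]
  = (71/9)    [QR: 9 ≡ 1 mod 4, sign kept]
  = (8/9)    [71 ≡ 8 mod 9]
  = (1/9)    [9 ≡ 1 mod 8 ⇒ (2/9)^3 = +1]
  = 1    [(1/9) = 1]
The Legendre symbol is 1, so x^2 ≡ -71 (mod 89) has solution.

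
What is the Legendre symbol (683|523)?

1

(683|523)
  = (160|523)    [683 ≡ 160 mod 523]
  = -(5|523)    [523 ≡ 3 mod 8 ⇒ (2|523)^5 = -1]
  = -(523|5)    [QR: 5 ≡ 1 mod 4, sign kept]
  = -(3|5)    [523 ≡ 3 mod 5]
  = -(5|3)    [QR: 5 ≡ 1 mod 4, sign kept]
  = -(2|3)    [5 ≡ 2 mod 3]
  = (1|3)    [3 ≡ 3 mod 8 ⇒ (2|3) = -1]
  = 1    [(1|3) = 1]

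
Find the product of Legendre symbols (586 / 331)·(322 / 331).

By multiplicativity, (586·322 / 331) = (586 / 331)·(322 / 331).
First factor (586 / 331):
(586 / 331)
  = (255 / 331)    [586 ≡ 255 mod 331]
  = -(331 / 255)    [QR: both ≡ 3 mod 4, sign flips]
  = -(76 / 255)    [331 ≡ 76 mod 255]
  = -(19 / 255)    [255 ≡ 7 mod 8 ⇒ (2 / 255)^2 = +1]
  = (255 / 19)    [QR: both ≡ 3 mod 4, sign flips]
  = (8 / 19)    [255 ≡ 8 mod 19]
  = -(1 / 19)    [19 ≡ 3 mod 8 ⇒ (2 / 19)^3 = -1]
  = -1    [(1 / 19) = 1]
Second factor (322 / 331):
(322 / 331)
  = -(161 / 331)    [331 ≡ 3 mod 8 ⇒ (2 / 331) = -1]
  = -(331 / 161)    [QR: 161 ≡ 1 mod 4, sign kept]
  = -(9 / 161)    [331 ≡ 9 mod 161]
  = -(161 / 9)    [QR: 9 ≡ 1 mod 4, sign kept]
  = -(8 / 9)    [161 ≡ 8 mod 9]
  = -(1 / 9)    [9 ≡ 1 mod 8 ⇒ (2 / 9)^3 = +1]
  = -1    [(1 / 9) = 1]
Product: (-1)·(-1) = 1.

1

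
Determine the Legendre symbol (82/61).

-1

Reduce the numerator: 82 ≡ 21 (mod 61), so (82/61) = (21/61).
21 ≡ 1 (mod 4), so quadratic reciprocity gives (21/61) = (61/21). Reduce: 61 ≡ 19 (mod 21). Now have (19/21).
21 ≡ 1 (mod 4), so quadratic reciprocity gives (19/21) = (21/19). Reduce: 21 ≡ 2 (mod 19). Now have (2/19).
Factor out 2: 2 = 2. Since 19 ≡ 3 (mod 8), (2/19) = -1. Now have -(1/19).
(1/19) = 1. Collecting the sign factors: -1.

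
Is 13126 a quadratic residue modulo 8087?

no

Reduce the numerator: 13126 ≡ 5039 (mod 8087), so (13126|8087) = (5039|8087).
Both 5039 ≡ 3 and 8087 ≡ 3 (mod 4), so reciprocity gives (5039|8087) = -(8087|5039). Reduce: 8087 ≡ 3048 (mod 5039). Now have -(3048|5039).
Factor out 2: 3048 = 2^3·381. Since 5039 ≡ 7 (mod 8), (2|5039) = +1, and (2|5039)^3 = +1. Now have -(381|5039).
381 ≡ 1 (mod 4), so quadratic reciprocity gives (381|5039) = (5039|381). Reduce: 5039 ≡ 86 (mod 381). Now have -(86|381).
Factor out 2: 86 = 2·43. Since 381 ≡ 5 (mod 8), (2|381) = -1. Now have (43|381).
381 ≡ 1 (mod 4), so quadratic reciprocity gives (43|381) = (381|43). Reduce: 381 ≡ 37 (mod 43). Now have (37|43).
37 ≡ 1 (mod 4), so quadratic reciprocity gives (37|43) = (43|37). Reduce: 43 ≡ 6 (mod 37). Now have (6|37).
Factor out 2: 6 = 2·3. Since 37 ≡ 5 (mod 8), (2|37) = -1. Now have -(3|37).
37 ≡ 1 (mod 4), so quadratic reciprocity gives (3|37) = (37|3). Reduce: 37 ≡ 1 (mod 3). Now have -(1|3).
(1|3) = 1. Collecting the sign factors: -1.
The Legendre symbol is -1, so x^2 ≡ 13126 (mod 8087) has no solution.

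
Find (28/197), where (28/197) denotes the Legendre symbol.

(28/197)
  = (7/197)    [197 ≡ 5 mod 8 ⇒ (2/197)^2 = +1]
  = (197/7)    [QR: 197 ≡ 1 mod 4, sign kept]
  = (1/7)    [197 ≡ 1 mod 7]
  = 1    [(1/7) = 1]

1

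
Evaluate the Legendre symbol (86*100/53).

By multiplicativity, (86·100/53) = (86/53)·(100/53).
First factor (86/53):
(86/53)
  = (33/53)    [86 ≡ 33 mod 53]
  = (53/33)    [QR: 33 ≡ 1 mod 4, sign kept]
  = (20/33)    [53 ≡ 20 mod 33]
  = (5/33)    [33 ≡ 1 mod 8 ⇒ (2/33)^2 = +1]
  = (33/5)    [QR: 5 ≡ 1 mod 4, sign kept]
  = (3/5)    [33 ≡ 3 mod 5]
  = (5/3)    [QR: 5 ≡ 1 mod 4, sign kept]
  = (2/3)    [5 ≡ 2 mod 3]
  = -(1/3)    [3 ≡ 3 mod 8 ⇒ (2/3) = -1]
  = -1    [(1/3) = 1]
Second factor (100/53):
(100/53)
  = (47/53)    [100 ≡ 47 mod 53]
  = (53/47)    [QR: 53 ≡ 1 mod 4, sign kept]
  = (6/47)    [53 ≡ 6 mod 47]
  = (3/47)    [47 ≡ 7 mod 8 ⇒ (2/47) = +1]
  = -(47/3)    [QR: both ≡ 3 mod 4, sign flips]
  = -(2/3)    [47 ≡ 2 mod 3]
  = (1/3)    [3 ≡ 3 mod 8 ⇒ (2/3) = -1]
  = 1    [(1/3) = 1]
Product: (-1)·(1) = -1.

-1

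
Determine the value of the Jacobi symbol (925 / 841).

(925 / 841)
  = (84 / 841)    [925 ≡ 84 mod 841]
  = (21 / 841)    [841 ≡ 1 mod 8 ⇒ (2 / 841)^2 = +1]
  = (841 / 21)    [QR: 21 ≡ 1 mod 4, sign kept]
  = (1 / 21)    [841 ≡ 1 mod 21]
  = 1    [(1 / 21) = 1]

1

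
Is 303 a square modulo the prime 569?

569 ≡ 1 (mod 4), so quadratic reciprocity gives (303/569) = (569/303). Reduce: 569 ≡ 266 (mod 303). Now have (266/303).
Factor out 2: 266 = 2·133. Since 303 ≡ 7 (mod 8), (2/303) = +1. Now have (133/303).
133 ≡ 1 (mod 4), so quadratic reciprocity gives (133/303) = (303/133). Reduce: 303 ≡ 37 (mod 133). Now have (37/133).
37 ≡ 1 (mod 4), so quadratic reciprocity gives (37/133) = (133/37). Reduce: 133 ≡ 22 (mod 37). Now have (22/37).
Factor out 2: 22 = 2·11. Since 37 ≡ 5 (mod 8), (2/37) = -1. Now have -(11/37).
37 ≡ 1 (mod 4), so quadratic reciprocity gives (11/37) = (37/11). Reduce: 37 ≡ 4 (mod 11). Now have -(4/11).
Factor out 2: 4 = 2^2. Since 11 ≡ 3 (mod 8), (2/11) = -1, and (2/11)^2 = +1. Now have -(1/11).
(1/11) = 1. Collecting the sign factors: -1.
The Legendre symbol is -1, so x^2 ≡ 303 (mod 569) has no solution.

no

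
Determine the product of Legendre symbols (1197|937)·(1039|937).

By multiplicativity, (1197·1039|937) = (1197|937)·(1039|937).
First factor (1197|937):
(1197|937)
  = (260|937)    [1197 ≡ 260 mod 937]
  = (65|937)    [937 ≡ 1 mod 8 ⇒ (2|937)^2 = +1]
  = (937|65)    [QR: 65 ≡ 1 mod 4, sign kept]
  = (27|65)    [937 ≡ 27 mod 65]
  = (65|27)    [QR: 65 ≡ 1 mod 4, sign kept]
  = (11|27)    [65 ≡ 11 mod 27]
  = -(27|11)    [QR: both ≡ 3 mod 4, sign flips]
  = -(5|11)    [27 ≡ 5 mod 11]
  = -(11|5)    [QR: 5 ≡ 1 mod 4, sign kept]
  = -(1|5)    [11 ≡ 1 mod 5]
  = -1    [(1|5) = 1]
Second factor (1039|937):
(1039|937)
  = (102|937)    [1039 ≡ 102 mod 937]
  = (51|937)    [937 ≡ 1 mod 8 ⇒ (2|937) = +1]
  = (937|51)    [QR: 937 ≡ 1 mod 4, sign kept]
  = (19|51)    [937 ≡ 19 mod 51]
  = -(51|19)    [QR: both ≡ 3 mod 4, sign flips]
  = -(13|19)    [51 ≡ 13 mod 19]
  = -(19|13)    [QR: 13 ≡ 1 mod 4, sign kept]
  = -(6|13)    [19 ≡ 6 mod 13]
  = (3|13)    [13 ≡ 5 mod 8 ⇒ (2|13) = -1]
  = (13|3)    [QR: 13 ≡ 1 mod 4, sign kept]
  = (1|3)    [13 ≡ 1 mod 3]
  = 1    [(1|3) = 1]
Product: (-1)·(1) = -1.

-1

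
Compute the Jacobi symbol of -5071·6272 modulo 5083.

1

By multiplicativity, (-5071·6272/5083) = (-5071/5083)·(6272/5083).
First factor (-5071/5083):
(-5071/5083)
  = (12/5083)    [-5071 ≡ 12 mod 5083]
  = (3/5083)    [5083 ≡ 3 mod 8 ⇒ (2/5083)^2 = +1]
  = -(5083/3)    [QR: both ≡ 3 mod 4, sign flips]
  = -(1/3)    [5083 ≡ 1 mod 3]
  = -1    [(1/3) = 1]
Second factor (6272/5083):
(6272/5083)
  = (1189/5083)    [6272 ≡ 1189 mod 5083]
  = (5083/1189)    [QR: 1189 ≡ 1 mod 4, sign kept]
  = (327/1189)    [5083 ≡ 327 mod 1189]
  = (1189/327)    [QR: 1189 ≡ 1 mod 4, sign kept]
  = (208/327)    [1189 ≡ 208 mod 327]
  = (13/327)    [327 ≡ 7 mod 8 ⇒ (2/327)^4 = +1]
  = (327/13)    [QR: 13 ≡ 1 mod 4, sign kept]
  = (2/13)    [327 ≡ 2 mod 13]
  = -(1/13)    [13 ≡ 5 mod 8 ⇒ (2/13) = -1]
  = -1    [(1/13) = 1]
Product: (-1)·(-1) = 1.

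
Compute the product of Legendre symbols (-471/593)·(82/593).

By multiplicativity, (-471·82/593) = (-471/593)·(82/593).
First factor (-471/593):
Pull out -1: (-471/593) = (-1/593)·(471/593). Since 593 ≡ 1 (mod 4), (-1/593) = +1. Now have (471/593).
593 ≡ 1 (mod 4), so quadratic reciprocity gives (471/593) = (593/471). Reduce: 593 ≡ 122 (mod 471). Now have (122/471).
Factor out 2: 122 = 2·61. Since 471 ≡ 7 (mod 8), (2/471) = +1. Now have (61/471).
61 ≡ 1 (mod 4), so quadratic reciprocity gives (61/471) = (471/61). Reduce: 471 ≡ 44 (mod 61). Now have (44/61).
Factor out 2: 44 = 2^2·11. Since 61 ≡ 5 (mod 8), (2/61) = -1, and (2/61)^2 = +1. Now have (11/61).
61 ≡ 1 (mod 4), so quadratic reciprocity gives (11/61) = (61/11). Reduce: 61 ≡ 6 (mod 11). Now have (6/11).
Factor out 2: 6 = 2·3. Since 11 ≡ 3 (mod 8), (2/11) = -1. Now have -(3/11).
Both 3 ≡ 3 and 11 ≡ 3 (mod 4), so reciprocity gives (3/11) = -(11/3). Reduce: 11 ≡ 2 (mod 3). Now have (2/3).
Factor out 2: 2 = 2. Since 3 ≡ 3 (mod 8), (2/3) = -1. Now have -(1/3).
(1/3) = 1. Collecting the sign factors: -1.
Second factor (82/593):
Factor out 2: 82 = 2·41. Since 593 ≡ 1 (mod 8), (2/593) = +1. Now have (41/593).
41 ≡ 1 (mod 4), so quadratic reciprocity gives (41/593) = (593/41). Reduce: 593 ≡ 19 (mod 41). Now have (19/41).
41 ≡ 1 (mod 4), so quadratic reciprocity gives (19/41) = (41/19). Reduce: 41 ≡ 3 (mod 19). Now have (3/19).
Both 3 ≡ 3 and 19 ≡ 3 (mod 4), so reciprocity gives (3/19) = -(19/3). Reduce: 19 ≡ 1 (mod 3). Now have -(1/3).
(1/3) = 1. Collecting the sign factors: -1.
Product: (-1)·(-1) = 1.

1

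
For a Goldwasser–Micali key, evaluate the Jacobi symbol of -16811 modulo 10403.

(-16811|10403)
  = -(16811|10403)    [10403 ≡ 3 mod 4 ⇒ (-1|10403) = -1]
  = -(6408|10403)    [16811 ≡ 6408 mod 10403]
  = (801|10403)    [10403 ≡ 3 mod 8 ⇒ (2|10403)^3 = -1]
  = (10403|801)    [QR: 801 ≡ 1 mod 4, sign kept]
  = (791|801)    [10403 ≡ 791 mod 801]
  = (801|791)    [QR: 801 ≡ 1 mod 4, sign kept]
  = (10|791)    [801 ≡ 10 mod 791]
  = (5|791)    [791 ≡ 7 mod 8 ⇒ (2|791) = +1]
  = (791|5)    [QR: 5 ≡ 1 mod 4, sign kept]
  = (1|5)    [791 ≡ 1 mod 5]
  = 1    [(1|5) = 1]

1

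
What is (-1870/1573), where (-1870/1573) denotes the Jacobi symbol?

0

(-1870/1573)
  = (1870/1573)    [1573 ≡ 1 mod 4 ⇒ (-1/1573) = +1]
  = (297/1573)    [1870 ≡ 297 mod 1573]
  = (1573/297)    [QR: 297 ≡ 1 mod 4, sign kept]
  = (88/297)    [1573 ≡ 88 mod 297]
  = (11/297)    [297 ≡ 1 mod 8 ⇒ (2/297)^3 = +1]
  = (297/11)    [QR: 297 ≡ 1 mod 4, sign kept]
  = (0/11)    [297 ≡ 0 mod 11]
  = 0    [numerator 0, gcd > 1]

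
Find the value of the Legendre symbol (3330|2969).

(3330|2969)
  = (361|2969)    [3330 ≡ 361 mod 2969]
  = (2969|361)    [QR: 361 ≡ 1 mod 4, sign kept]
  = (81|361)    [2969 ≡ 81 mod 361]
  = (361|81)    [QR: 81 ≡ 1 mod 4, sign kept]
  = (37|81)    [361 ≡ 37 mod 81]
  = (81|37)    [QR: 37 ≡ 1 mod 4, sign kept]
  = (7|37)    [81 ≡ 7 mod 37]
  = (37|7)    [QR: 37 ≡ 1 mod 4, sign kept]
  = (2|7)    [37 ≡ 2 mod 7]
  = (1|7)    [7 ≡ 7 mod 8 ⇒ (2|7) = +1]
  = 1    [(1|7) = 1]

1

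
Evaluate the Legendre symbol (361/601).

1

361 ≡ 1 (mod 4), so quadratic reciprocity gives (361/601) = (601/361). Reduce: 601 ≡ 240 (mod 361). Now have (240/361).
Factor out 2: 240 = 2^4·15. Since 361 ≡ 1 (mod 8), (2/361) = +1, and (2/361)^4 = +1. Now have (15/361).
361 ≡ 1 (mod 4), so quadratic reciprocity gives (15/361) = (361/15). Reduce: 361 ≡ 1 (mod 15). Now have (1/15).
(1/15) = 1. Collecting the sign factors: 1.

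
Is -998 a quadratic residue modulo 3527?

yes

(-998/3527)
  = -(998/3527)    [3527 ≡ 3 mod 4 ⇒ (-1/3527) = -1]
  = -(499/3527)    [3527 ≡ 7 mod 8 ⇒ (2/3527) = +1]
  = (3527/499)    [QR: both ≡ 3 mod 4, sign flips]
  = (34/499)    [3527 ≡ 34 mod 499]
  = -(17/499)    [499 ≡ 3 mod 8 ⇒ (2/499) = -1]
  = -(499/17)    [QR: 17 ≡ 1 mod 4, sign kept]
  = -(6/17)    [499 ≡ 6 mod 17]
  = -(3/17)    [17 ≡ 1 mod 8 ⇒ (2/17) = +1]
  = -(17/3)    [QR: 17 ≡ 1 mod 4, sign kept]
  = -(2/3)    [17 ≡ 2 mod 3]
  = (1/3)    [3 ≡ 3 mod 8 ⇒ (2/3) = -1]
  = 1    [(1/3) = 1]
The Legendre symbol is 1, so x^2 ≡ -998 (mod 3527) has solution.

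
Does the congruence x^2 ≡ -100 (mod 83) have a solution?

no

(-100/83)
  = (66/83)    [-100 ≡ 66 mod 83]
  = -(33/83)    [83 ≡ 3 mod 8 ⇒ (2/83) = -1]
  = -(83/33)    [QR: 33 ≡ 1 mod 4, sign kept]
  = -(17/33)    [83 ≡ 17 mod 33]
  = -(33/17)    [QR: 17 ≡ 1 mod 4, sign kept]
  = -(16/17)    [33 ≡ 16 mod 17]
  = -(1/17)    [17 ≡ 1 mod 8 ⇒ (2/17)^4 = +1]
  = -1    [(1/17) = 1]
The Legendre symbol is -1, so x^2 ≡ -100 (mod 83) has no solution.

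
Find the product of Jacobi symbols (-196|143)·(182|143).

By multiplicativity, (-196·182|143) = (-196|143)·(182|143).
First factor (-196|143):
(-196|143)
  = (90|143)    [-196 ≡ 90 mod 143]
  = (45|143)    [143 ≡ 7 mod 8 ⇒ (2|143) = +1]
  = (143|45)    [QR: 45 ≡ 1 mod 4, sign kept]
  = (8|45)    [143 ≡ 8 mod 45]
  = -(1|45)    [45 ≡ 5 mod 8 ⇒ (2|45)^3 = -1]
  = -1    [(1|45) = 1]
Second factor (182|143):
(182|143)
  = (39|143)    [182 ≡ 39 mod 143]
  = -(143|39)    [QR: both ≡ 3 mod 4, sign flips]
  = -(26|39)    [143 ≡ 26 mod 39]
  = -(13|39)    [39 ≡ 7 mod 8 ⇒ (2|39) = +1]
  = -(39|13)    [QR: 13 ≡ 1 mod 4, sign kept]
  = -(0|13)    [39 ≡ 0 mod 13]
  = 0    [numerator 0, gcd > 1]
Product: (-1)·(0) = 0.

0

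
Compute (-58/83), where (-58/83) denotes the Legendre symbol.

1

(-58/83)
  = -(58/83)    [83 ≡ 3 mod 4 ⇒ (-1/83) = -1]
  = (29/83)    [83 ≡ 3 mod 8 ⇒ (2/83) = -1]
  = (83/29)    [QR: 29 ≡ 1 mod 4, sign kept]
  = (25/29)    [83 ≡ 25 mod 29]
  = (29/25)    [QR: 25 ≡ 1 mod 4, sign kept]
  = (4/25)    [29 ≡ 4 mod 25]
  = (1/25)    [25 ≡ 1 mod 8 ⇒ (2/25)^2 = +1]
  = 1    [(1/25) = 1]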